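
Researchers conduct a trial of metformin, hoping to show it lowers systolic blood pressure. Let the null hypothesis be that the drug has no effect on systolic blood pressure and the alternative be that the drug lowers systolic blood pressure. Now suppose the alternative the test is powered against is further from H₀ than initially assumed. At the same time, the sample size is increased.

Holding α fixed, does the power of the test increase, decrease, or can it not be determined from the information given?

It increases.

A bigger departure from H₀ is easier for the test to detect, so it fails to reject less often. Increasing n separates the H₀ and Ha sampling distributions, so under Ha fewer outcomes land in the acceptance region. Both changes push β in the same direction.
Since power = 1 − β and β decreases, power increases.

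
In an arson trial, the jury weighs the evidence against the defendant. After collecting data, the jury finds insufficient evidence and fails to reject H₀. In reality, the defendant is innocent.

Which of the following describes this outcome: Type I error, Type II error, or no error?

No error (correct decision).

The conventional null hypothesis here is that the defendant is innocent.
The test retained a true H₀ — the decision matches the true state.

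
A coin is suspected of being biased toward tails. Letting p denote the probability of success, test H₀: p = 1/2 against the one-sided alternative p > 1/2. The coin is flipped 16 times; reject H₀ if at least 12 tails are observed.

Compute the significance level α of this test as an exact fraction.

The Type I error probability is α = P(Y ≥ 12) computed under H₀, where Y ~ Binomial(16, 1/2).
P(Y ≥ 12) = [C(16,12) + C(16,13) + C(16,14) + C(16,15) + C(16,16)] / 2^16 = (1820 + 560 + 120 + 16 + 1) / 65536 = 2517/65536.

2517/65536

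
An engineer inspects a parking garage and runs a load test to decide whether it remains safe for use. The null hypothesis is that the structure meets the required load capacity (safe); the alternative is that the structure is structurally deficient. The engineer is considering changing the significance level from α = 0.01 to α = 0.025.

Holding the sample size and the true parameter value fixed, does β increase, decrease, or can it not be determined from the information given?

It decreases.

A larger α widens the rejection region, so when the alternative is true more outcomes lead to rejection — failing to reject becomes less likely.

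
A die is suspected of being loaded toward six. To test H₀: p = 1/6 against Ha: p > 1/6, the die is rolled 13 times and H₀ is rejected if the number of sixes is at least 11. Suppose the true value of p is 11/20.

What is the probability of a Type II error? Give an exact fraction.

39857841016429707/40960000000000000

A Type II error is failing to reject when Ha holds: with p = 11/20, β = P(K ≤ 10).
Equivalently, β = 1 − P(K ≥ 11) = 39857841016429707/40960000000000000.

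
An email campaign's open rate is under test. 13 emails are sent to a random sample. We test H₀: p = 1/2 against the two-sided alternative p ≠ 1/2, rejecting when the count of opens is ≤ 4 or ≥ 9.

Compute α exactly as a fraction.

The significance level is the null-hypothesis probability of the rejection region {≤4} ∪ {≥9}.
By symmetry, α = 2·P(X ≤ 4) = 2·(1 + 13 + 78 + 286 + 715)/8192 = 2186/8192 = 1093/4096.

1093/4096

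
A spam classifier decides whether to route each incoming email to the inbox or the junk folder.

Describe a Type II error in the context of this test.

A Type II error would mean concluding that the message is legitimate (not spam) (or at least failing to establish that the message is spam) when in fact the message is spam.

With the conventional null hypothesis that the message is legitimate (not spam):
A Type II error is failing to reject H₀ when H₀ is false.
Here that means delivering the message to the inbox when actually the message is spam.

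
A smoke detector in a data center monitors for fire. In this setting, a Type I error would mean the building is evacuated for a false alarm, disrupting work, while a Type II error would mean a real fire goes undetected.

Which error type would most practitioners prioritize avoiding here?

Type II error

The Type II consequence (a real fire goes undetected) is more severe than the Type I consequence (the building is evacuated for a false alarm, disrupting work).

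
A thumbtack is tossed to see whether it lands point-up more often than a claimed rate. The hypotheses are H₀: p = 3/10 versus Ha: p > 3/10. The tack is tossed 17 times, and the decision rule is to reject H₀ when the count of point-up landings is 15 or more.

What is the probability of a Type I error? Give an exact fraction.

α = P(reject H₀ | H₀ true) = P(S ≥ 15 | p = 3/10), with S ~ Binomial(17, 3/10).
Summing C(17,j)(3/10)^j(7/10)^{17−j} for j = 15,…,17 gives 10087281621/10000000000000000.

10087281621/10000000000000000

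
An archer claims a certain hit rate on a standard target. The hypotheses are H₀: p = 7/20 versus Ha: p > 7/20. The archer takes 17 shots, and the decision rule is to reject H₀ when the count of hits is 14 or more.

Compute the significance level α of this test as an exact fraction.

Under H₀, K ~ Binomial(17, 7/20), and α = P(K ≥ 14).
Summing C(17,j)(7/20)^j(13/20)^{17−j} for j = 14,…,17 gives 56496660191394549/655360000000000000000.

56496660191394549/655360000000000000000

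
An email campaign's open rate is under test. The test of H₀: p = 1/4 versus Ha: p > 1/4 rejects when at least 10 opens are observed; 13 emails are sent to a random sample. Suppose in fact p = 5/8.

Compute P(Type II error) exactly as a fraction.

Under the alternative p = 5/8, K ~ Binomial(13, 5/8); β is the probability the test does not reject, P(K < 10).
Adding the binomial probabilities P(K=0)+…+P(K=9) at p = 5/8 gives 107331531597/137438953472.

107331531597/137438953472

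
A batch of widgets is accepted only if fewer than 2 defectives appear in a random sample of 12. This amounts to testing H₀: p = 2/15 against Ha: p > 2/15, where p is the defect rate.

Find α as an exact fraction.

63436403311256/129746337890625

α = P(reject H₀ | H₀ true) = P(Y ≥ 2 | p = 2/15), Y ~ Binomial(12, 2/15).
α = 1 − P(Y ≤ 1) = 1 − 66309934579369/129746337890625 = 63436403311256/129746337890625.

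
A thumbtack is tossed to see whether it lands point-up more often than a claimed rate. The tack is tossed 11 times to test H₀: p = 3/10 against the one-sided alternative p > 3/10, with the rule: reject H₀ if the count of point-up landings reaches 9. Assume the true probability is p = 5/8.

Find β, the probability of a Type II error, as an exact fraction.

Under the alternative p = 5/8, X ~ Binomial(11, 5/8); β is the probability the test does not reject, P(X < 9).
Summing C(11,j)·(5/8)^j·(3/8)^{11-j} for j = 0..8 gives 7252043967/8589934592.

7252043967/8589934592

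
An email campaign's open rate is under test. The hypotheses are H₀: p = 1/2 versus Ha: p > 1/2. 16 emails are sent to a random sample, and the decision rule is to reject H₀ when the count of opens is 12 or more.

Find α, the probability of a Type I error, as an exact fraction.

2517/65536

Under H₀, Y ~ Binomial(16, 1/2), and α = P(Y ≥ 12).
That's C(16,12) + C(16,13) + C(16,14) + C(16,15) + C(16,16) over 2^16, i.e. (1820 + 560 + 120 + 16 + 1)/65536 = 2517/65536.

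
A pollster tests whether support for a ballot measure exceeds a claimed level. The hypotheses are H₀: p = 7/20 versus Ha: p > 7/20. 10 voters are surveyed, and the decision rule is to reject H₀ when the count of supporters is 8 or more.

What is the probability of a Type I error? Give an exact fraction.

12342438941/2560000000000

Under H₀, K ~ Binomial(10, 7/20), and α = P(K ≥ 8).
Summing C(10,j)(7/20)^j(13/20)^{10−j} for j = 8,…,10 gives 12342438941/2560000000000.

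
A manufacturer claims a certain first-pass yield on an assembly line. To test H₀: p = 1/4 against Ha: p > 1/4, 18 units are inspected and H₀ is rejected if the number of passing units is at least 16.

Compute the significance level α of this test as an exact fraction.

179/8589934592

Under H₀, K ~ Binomial(18, 1/4), and α = P(K ≥ 16).
Summing C(18,j)(1/4)^j(3/4)^{18−j} for j = 16,…,18 gives 179/8589934592.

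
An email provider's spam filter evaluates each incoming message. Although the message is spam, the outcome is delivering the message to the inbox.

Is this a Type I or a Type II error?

The null hypothesis here is that the message is legitimate (not spam).
'Delivering the message to the inbox' corresponds to failing to reject H₀.
H₀ was not rejected but H₀ is false — a Type II error (false negative).

Type II error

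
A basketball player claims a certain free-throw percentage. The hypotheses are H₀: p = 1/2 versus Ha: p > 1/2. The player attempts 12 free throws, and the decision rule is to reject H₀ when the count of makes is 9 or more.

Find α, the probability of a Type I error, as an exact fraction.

299/4096

Under H₀, S ~ Binomial(12, 1/2), and α = P(S ≥ 9).
That's C(12,9) + C(12,10) + C(12,11) + C(12,12) over 2^12, i.e. (220 + 66 + 12 + 1)/4096 = 299/4096.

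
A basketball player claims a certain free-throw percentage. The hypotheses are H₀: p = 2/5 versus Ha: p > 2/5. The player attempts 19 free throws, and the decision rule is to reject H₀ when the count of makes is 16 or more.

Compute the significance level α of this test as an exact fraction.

1931804672/19073486328125

Under H₀, K ~ Binomial(19, 2/5), and α = P(K ≥ 16).
Summing C(19,j)(2/5)^j(3/5)^{19−j} for j = 16,…,19 gives 1931804672/19073486328125.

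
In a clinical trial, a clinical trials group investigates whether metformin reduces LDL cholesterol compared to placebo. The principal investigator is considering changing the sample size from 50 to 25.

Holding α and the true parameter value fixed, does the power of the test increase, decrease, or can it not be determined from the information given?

It decreases.

With less data the test statistic is noisier; under Ha, more outcomes land inside the acceptance region.
Since power = 1 − β and β increases, power decreases.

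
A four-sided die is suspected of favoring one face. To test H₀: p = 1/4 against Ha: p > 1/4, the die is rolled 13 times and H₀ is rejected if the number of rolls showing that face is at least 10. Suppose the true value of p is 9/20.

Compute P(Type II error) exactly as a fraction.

501584974994213/512000000000000

A Type II error is failing to reject when Ha holds: with p = 9/20, β = P(K ≤ 9).
Adding the binomial probabilities P(K=0)+…+P(K=9) at p = 9/20 gives 501584974994213/512000000000000.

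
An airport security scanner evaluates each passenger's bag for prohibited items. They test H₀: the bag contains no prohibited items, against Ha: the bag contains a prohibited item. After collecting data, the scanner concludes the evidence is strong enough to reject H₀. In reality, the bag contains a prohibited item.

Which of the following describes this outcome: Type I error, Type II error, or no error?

Neither — the decision is correct.

The test rejected a false H₀ — the decision matches the true state.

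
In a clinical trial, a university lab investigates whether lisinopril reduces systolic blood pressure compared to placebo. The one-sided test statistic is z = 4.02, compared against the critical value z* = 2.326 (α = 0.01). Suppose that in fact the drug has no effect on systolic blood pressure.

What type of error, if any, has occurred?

Type I error

The conventional null hypothesis is that the drug has no effect on systolic blood pressure.
Since z = 4.02 > z* = 2.326, H₀ is rejected.
H₀ is true (actually the drug has no effect on systolic blood pressure).
Rejecting a true H₀ is a Type I error.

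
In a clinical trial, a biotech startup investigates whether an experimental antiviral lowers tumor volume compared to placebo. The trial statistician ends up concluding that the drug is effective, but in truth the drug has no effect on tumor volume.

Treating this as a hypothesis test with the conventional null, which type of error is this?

Type I error

The null hypothesis here is that the drug has no effect on tumor volume.
'Concluding that the drug is effective' corresponds to rejecting H₀.
H₀ was rejected but H₀ is true — a Type I error (false positive).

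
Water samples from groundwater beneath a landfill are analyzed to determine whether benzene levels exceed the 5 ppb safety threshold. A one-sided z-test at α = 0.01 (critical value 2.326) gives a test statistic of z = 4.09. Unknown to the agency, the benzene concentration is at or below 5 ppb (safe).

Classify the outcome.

The conventional null hypothesis is that the benzene concentration is at or below 5 ppb (safe).
Since z = 4.09 > z* = 2.326, H₀ is rejected.
H₀ is true (actually the benzene concentration is at or below 5 ppb (safe)).
Rejecting a true H₀ is a Type I error.

Type I error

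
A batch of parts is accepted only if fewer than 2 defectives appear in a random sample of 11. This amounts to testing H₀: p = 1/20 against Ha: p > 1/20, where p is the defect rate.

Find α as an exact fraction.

2086801226597/20480000000000

α = P(reject H₀ | H₀ true) = P(K ≥ 2 | p = 1/20), K ~ Binomial(11, 1/20).
Via the complement, α = 1 − Σ_{j=0}^{1} C(11,j)(1/20)^j(19/20)^{11-j} = 2086801226597/20480000000000.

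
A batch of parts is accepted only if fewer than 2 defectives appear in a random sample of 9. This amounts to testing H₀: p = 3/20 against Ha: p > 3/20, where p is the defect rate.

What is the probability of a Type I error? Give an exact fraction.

α = P(reject H₀ | H₀ true) = P(Y ≥ 2 | p = 3/20), Y ~ Binomial(9, 3/20).
Via the complement, α = 1 − Σ_{j=0}^{1} C(9,j)(3/20)^j(17/20)^{9-j} = 51266668149/128000000000.

51266668149/128000000000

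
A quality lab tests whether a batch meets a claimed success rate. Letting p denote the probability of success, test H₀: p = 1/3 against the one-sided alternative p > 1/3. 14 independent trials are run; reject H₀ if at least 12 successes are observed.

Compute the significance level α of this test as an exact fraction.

131/1594323

α = P(reject H₀ | H₀ true) = P(K ≥ 12 | p = 1/3), with K ~ Binomial(14, 1/3).
Adding the binomial terms for j = 12 through 14 with p = 1/3 yields 131/1594323.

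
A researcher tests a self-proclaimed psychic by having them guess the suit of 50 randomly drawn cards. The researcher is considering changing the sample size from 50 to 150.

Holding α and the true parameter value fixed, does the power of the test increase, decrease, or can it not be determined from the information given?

Increasing n separates the H₀ and Ha sampling distributions, so under Ha fewer outcomes land in the acceptance region.
Since power = 1 − β and β decreases, power increases.

It increases.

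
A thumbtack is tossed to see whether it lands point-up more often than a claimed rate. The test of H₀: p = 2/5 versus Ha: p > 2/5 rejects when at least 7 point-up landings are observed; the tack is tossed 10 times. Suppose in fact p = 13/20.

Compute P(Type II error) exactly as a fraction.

1244602838129/2560000000000

β = P(fail to reject H₀ | Ha true) = P(S ≤ 6 | p = 13/20), S ~ Binomial(10, 13/20).
Equivalently, β = 1 − P(S ≥ 7) = 1244602838129/2560000000000.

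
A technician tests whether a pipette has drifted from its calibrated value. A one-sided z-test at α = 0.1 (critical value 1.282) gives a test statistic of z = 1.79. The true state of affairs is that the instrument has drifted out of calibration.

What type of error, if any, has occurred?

The conventional null hypothesis is that the instrument is correctly calibrated.
Since z = 1.79 > z* = 1.282, H₀ is rejected.
H₀ is false (actually the instrument has drifted out of calibration).
The decision matches the true state — no error.

No error (correct decision).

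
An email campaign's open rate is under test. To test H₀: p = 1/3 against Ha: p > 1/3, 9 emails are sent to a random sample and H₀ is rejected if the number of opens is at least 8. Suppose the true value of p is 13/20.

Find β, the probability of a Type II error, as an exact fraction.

Under the alternative p = 13/20, X ~ Binomial(9, 13/20); β is the probability the test does not reject, P(X < 8).
Summing C(9,j)·(13/20)^j·(7/20)^{9-j} for j = 0..7 gives 112501116301/128000000000.

112501116301/128000000000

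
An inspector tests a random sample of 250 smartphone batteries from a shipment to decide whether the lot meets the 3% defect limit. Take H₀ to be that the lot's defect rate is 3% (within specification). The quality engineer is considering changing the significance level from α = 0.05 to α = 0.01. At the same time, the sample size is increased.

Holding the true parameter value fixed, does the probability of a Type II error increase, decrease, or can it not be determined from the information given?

The first change alone would make β increase; the second alone would make β decrease. Which effect dominates depends on the magnitudes, which are not given.

Cannot be determined from the information given.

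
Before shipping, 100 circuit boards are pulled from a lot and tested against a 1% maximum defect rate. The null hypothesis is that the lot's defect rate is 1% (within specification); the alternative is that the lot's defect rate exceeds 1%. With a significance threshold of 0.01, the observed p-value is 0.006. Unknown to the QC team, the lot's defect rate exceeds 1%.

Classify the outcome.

Since p = 0.006 < α = 0.01, H₀ is rejected.
H₀ is false (actually the lot's defect rate exceeds 1%).
The decision matches the true state — no error.

Neither — the decision is correct.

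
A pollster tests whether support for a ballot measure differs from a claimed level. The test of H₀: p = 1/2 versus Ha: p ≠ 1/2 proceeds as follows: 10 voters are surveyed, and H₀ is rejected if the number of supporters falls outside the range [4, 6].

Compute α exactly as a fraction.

Under H₀, K ~ Binomial(10, 1/2); α is the probability of landing in either tail, P(K ≤ 3) + P(K ≥ 7).
The two tails are symmetric, so α = 2·(1 + 10 + 45 + 120)/2^10 = 352/1024 = 11/32.

11/32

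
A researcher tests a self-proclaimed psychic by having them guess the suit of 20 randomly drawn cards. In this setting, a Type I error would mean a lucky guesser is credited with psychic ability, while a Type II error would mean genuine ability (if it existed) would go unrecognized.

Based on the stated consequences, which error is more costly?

The Type I consequence (a lucky guesser is credited with psychic ability) is more severe than the Type II consequence (genuine ability (if it existed) would go unrecognized).

Type I error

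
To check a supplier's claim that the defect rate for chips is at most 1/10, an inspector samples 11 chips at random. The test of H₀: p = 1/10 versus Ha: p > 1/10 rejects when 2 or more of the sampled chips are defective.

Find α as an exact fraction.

Under H₀, X ~ Binomial(11, 1/10); the Type I error rate is P(X ≥ 2).
Computing the lower-tail complement: 1 − 3486784401/5000000000 = 1513215599/5000000000.

1513215599/5000000000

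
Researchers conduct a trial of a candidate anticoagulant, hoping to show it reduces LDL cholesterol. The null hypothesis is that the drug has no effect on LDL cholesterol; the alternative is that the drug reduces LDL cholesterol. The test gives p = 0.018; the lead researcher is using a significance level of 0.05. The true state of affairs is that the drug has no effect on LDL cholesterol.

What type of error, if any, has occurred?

Since p = 0.018 < α = 0.05, H₀ is rejected.
H₀ is true (actually the drug has no effect on LDL cholesterol).
Rejecting a true H₀ is a Type I error.

Type I error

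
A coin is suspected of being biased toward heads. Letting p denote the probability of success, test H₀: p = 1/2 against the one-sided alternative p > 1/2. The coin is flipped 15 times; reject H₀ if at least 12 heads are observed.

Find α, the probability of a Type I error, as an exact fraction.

9/512

α = P(reject H₀ | H₀ true) = P(S ≥ 12 | p = 1/2), with S ~ Binomial(15, 1/2).
Summing the upper tail: (455 + 105 + 15 + 1) / 2^15 = 576/32768 = 9/512.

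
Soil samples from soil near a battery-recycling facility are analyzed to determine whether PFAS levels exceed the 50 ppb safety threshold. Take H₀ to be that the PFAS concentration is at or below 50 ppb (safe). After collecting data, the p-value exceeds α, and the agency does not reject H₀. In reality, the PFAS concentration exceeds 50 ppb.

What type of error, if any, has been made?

H₀ was not rejected, but H₀ is actually false.
Failing to reject a false null hypothesis is a Type II error (false negative).

Type II error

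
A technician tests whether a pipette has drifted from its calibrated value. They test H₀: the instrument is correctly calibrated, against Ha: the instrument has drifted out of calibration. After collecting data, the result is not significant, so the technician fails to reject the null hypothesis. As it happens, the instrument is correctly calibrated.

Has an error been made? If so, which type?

The test retained a true H₀ — the decision matches the true state.

No error — this is a correct decision.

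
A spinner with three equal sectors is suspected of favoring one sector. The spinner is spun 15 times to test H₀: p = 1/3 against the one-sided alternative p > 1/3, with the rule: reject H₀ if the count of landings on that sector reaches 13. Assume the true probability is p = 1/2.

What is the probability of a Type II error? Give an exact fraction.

A Type II error is failing to reject when Ha holds: with p = 1/2, β = P(X ≤ 12).
Equivalently, β = 1 − P(X ≥ 13) = 32647/32768.

32647/32768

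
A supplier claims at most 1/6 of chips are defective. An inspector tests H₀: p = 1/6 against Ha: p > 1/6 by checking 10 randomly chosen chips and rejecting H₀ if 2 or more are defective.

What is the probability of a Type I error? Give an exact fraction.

α = P(reject H₀ | H₀ true) = P(S ≥ 2 | p = 1/6), S ~ Binomial(10, 1/6).
α = 1 − P(S ≤ 1) = 1 − 9765625/20155392 = 10389767/20155392.

10389767/20155392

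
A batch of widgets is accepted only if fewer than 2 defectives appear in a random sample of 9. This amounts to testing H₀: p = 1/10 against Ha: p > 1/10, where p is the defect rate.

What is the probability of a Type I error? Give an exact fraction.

The significance level is the probability, assuming p = 1/10, of seeing 2 or more defectives in 9 draws.
Computing the lower-tail complement: 1 − 387420489/500000000 = 112579511/500000000.

112579511/500000000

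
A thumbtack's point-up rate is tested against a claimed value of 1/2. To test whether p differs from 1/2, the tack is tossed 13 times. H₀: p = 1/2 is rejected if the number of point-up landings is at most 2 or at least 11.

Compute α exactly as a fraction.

Under H₀, K ~ Binomial(13, 1/2); α is the probability of landing in either tail, P(K ≤ 2) + P(K ≥ 11).
The two tails are symmetric, so α = 2·(1 + 13 + 78)/2^13 = 184/8192 = 23/1024.

23/1024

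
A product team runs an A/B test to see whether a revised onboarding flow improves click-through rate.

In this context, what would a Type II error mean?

A Type II error would mean concluding that the new design has no effect on click-through rate (or at least failing to establish that the new design increases click-through rate) when in fact the new design increases click-through rate.

With the conventional null hypothesis that the new design has no effect on click-through rate:
A Type II error is failing to reject H₀ when H₀ is false.
Here that means keeping the current design when actually the new design increases click-through rate.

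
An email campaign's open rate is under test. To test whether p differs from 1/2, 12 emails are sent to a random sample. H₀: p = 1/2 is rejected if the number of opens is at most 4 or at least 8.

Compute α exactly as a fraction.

397/1024

The significance level is the null-hypothesis probability of the rejection region {≤4} ∪ {≥8}.
By symmetry, α = 2·P(X ≤ 4) = 2·(1 + 12 + 66 + 220 + 495)/4096 = 1588/4096 = 397/1024.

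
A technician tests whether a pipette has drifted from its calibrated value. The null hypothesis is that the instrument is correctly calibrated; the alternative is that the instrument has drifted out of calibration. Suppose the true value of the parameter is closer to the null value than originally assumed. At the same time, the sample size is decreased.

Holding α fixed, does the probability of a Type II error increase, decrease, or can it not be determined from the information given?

A smaller departure from H₀ means the test statistic under Ha is distributed closer to where it would be under H₀; rejection becomes less likely. Reducing n widens both sampling distributions, so the test has less ability to distinguish Ha from H₀. Both changes push β in the same direction.

It increases.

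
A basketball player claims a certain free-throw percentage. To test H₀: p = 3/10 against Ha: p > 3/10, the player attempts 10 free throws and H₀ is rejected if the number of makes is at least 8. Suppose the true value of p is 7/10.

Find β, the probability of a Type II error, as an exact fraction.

771521517/1250000000

β = P(fail to reject H₀ | Ha true) = P(X ≤ 7 | p = 7/10), X ~ Binomial(10, 7/10).
Adding the binomial probabilities P(X=0)+…+P(X=7) at p = 7/10 gives 771521517/1250000000.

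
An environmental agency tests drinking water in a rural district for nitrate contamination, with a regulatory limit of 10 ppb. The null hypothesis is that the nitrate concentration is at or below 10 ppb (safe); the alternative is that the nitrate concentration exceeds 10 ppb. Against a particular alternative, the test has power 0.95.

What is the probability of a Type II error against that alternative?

0.05

Power = 1 − β, so β = 1 − 0.95 = 0.05.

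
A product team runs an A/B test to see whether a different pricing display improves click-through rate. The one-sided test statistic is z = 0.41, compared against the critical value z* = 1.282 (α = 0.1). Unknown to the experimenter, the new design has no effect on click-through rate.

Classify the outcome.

Neither — the decision is correct.

The conventional null hypothesis is that the new design has no effect on click-through rate.
Since z = 0.41 ≤ z* = 1.282, H₀ is not rejected.
H₀ is true (actually the new design has no effect on click-through rate).
The decision matches the true state — no error.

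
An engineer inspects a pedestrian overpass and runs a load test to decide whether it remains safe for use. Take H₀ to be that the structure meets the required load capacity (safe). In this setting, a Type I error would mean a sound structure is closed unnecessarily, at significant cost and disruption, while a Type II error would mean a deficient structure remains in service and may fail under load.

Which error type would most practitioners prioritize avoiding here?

Type II error

The Type II consequence (a deficient structure remains in service and may fail under load) is more severe than the Type I consequence (a sound structure is closed unnecessarily, at significant cost and disruption).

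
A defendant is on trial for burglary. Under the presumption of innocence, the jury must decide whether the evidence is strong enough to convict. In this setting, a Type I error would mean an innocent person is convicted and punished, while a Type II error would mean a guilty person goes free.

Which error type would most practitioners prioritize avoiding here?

Type I error

The Type I consequence (an innocent person is convicted and punished) is more severe than the Type II consequence (a guilty person goes free).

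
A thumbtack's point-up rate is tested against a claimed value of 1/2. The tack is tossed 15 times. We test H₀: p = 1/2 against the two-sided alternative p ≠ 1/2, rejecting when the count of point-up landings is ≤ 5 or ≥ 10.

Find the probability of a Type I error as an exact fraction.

α = P(S ≤ 5 or S ≥ 10 | p = 1/2), S ~ Binomial(15, 1/2).
The two tails are symmetric, so α = 2·(1 + 15 + 105 + 455 + 1365 + 3003)/2^15 = 9888/32768 = 309/1024.

309/1024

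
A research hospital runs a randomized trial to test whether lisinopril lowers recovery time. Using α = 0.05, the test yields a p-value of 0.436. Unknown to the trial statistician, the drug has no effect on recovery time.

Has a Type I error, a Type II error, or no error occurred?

The conventional null hypothesis is that the drug has no effect on recovery time.
Since p = 0.436 ≥ α = 0.05, H₀ is not rejected.
H₀ is true (actually the drug has no effect on recovery time).
The decision matches the true state — no error.

No error — this is a correct decision.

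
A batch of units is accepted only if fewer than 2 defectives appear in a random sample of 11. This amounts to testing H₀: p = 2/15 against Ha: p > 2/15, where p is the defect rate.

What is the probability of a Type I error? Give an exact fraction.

α = P(reject H₀ | H₀ true) = P(Y ≥ 2 | p = 2/15), Y ~ Binomial(11, 2/15).
Computing the lower-tail complement: 1 − 965009442943/1729951171875 = 764941728932/1729951171875.

764941728932/1729951171875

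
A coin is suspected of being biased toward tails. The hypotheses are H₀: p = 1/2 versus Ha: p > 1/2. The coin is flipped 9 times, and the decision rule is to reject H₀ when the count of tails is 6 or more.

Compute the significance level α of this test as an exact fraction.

The Type I error probability is α = P(K ≥ 6) computed under H₀, where K ~ Binomial(9, 1/2).
P(K ≥ 6) = [C(9,6) + C(9,7) + C(9,8) + C(9,9)] / 2^9 = (84 + 36 + 9 + 1) / 512 = 130/512 = 65/256.

65/256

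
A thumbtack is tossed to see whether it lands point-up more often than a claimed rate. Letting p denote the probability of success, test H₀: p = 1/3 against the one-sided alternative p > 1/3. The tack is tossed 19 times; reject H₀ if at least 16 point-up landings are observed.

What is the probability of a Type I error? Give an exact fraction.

2825/387420489

α = P(reject H₀ | H₀ true) = P(X ≥ 16 | p = 1/3), with X ~ Binomial(19, 1/3).
Summing C(19,j)(1/3)^j(2/3)^{19−j} for j = 16,…,19 gives 2825/387420489.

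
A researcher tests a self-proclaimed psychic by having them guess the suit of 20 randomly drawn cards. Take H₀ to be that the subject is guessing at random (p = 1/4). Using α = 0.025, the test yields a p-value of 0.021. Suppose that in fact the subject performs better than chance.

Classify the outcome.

Since p = 0.021 < α = 0.025, H₀ is rejected.
H₀ is false (actually the subject performs better than chance).
The decision matches the true state — no error.

Neither — the decision is correct.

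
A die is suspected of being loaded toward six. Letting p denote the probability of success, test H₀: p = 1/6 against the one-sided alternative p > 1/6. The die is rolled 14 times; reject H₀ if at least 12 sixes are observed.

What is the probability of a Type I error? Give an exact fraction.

391/13060694016

Under H₀, S ~ Binomial(14, 1/6), and α = P(S ≥ 12).
Adding the binomial terms for j = 12 through 14 with p = 1/6 yields 391/13060694016.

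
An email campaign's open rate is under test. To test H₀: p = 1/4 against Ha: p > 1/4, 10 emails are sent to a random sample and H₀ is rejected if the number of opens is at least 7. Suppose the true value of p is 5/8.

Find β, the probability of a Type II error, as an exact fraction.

148513581/268435456

Under the alternative p = 5/8, K ~ Binomial(10, 5/8); β is the probability the test does not reject, P(K < 7).
Adding the binomial probabilities P(K=0)+…+P(K=6) at p = 5/8 gives 148513581/268435456.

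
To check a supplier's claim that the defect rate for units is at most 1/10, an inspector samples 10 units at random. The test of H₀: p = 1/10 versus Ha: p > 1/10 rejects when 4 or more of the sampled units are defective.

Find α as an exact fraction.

7996999/625000000

α = P(reject H₀ | H₀ true) = P(X ≥ 4 | p = 1/10), X ~ Binomial(10, 1/10).
Via the complement, α = 1 − Σ_{j=0}^{3} C(10,j)(1/10)^j(9/10)^{10-j} = 7996999/625000000.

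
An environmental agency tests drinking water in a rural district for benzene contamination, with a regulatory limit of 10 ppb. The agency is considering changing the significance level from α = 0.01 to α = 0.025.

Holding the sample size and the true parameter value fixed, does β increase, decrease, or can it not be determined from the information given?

It decreases.

Relaxing α lowers the evidence threshold; under Ha, outcomes that previously fell short now trigger rejection.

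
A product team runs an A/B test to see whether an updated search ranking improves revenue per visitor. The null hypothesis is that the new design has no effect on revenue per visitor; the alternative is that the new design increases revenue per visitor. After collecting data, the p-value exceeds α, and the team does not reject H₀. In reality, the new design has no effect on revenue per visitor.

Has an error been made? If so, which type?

Neither — the decision is correct.

The test retained a true H₀ — the decision matches the true state.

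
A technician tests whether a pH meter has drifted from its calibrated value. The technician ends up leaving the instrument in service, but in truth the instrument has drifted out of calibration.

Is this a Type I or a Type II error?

The null hypothesis here is that the instrument is correctly calibrated.
'Leaving the instrument in service' corresponds to failing to reject H₀.
H₀ was not rejected but H₀ is false — a Type II error (false negative).

Type II error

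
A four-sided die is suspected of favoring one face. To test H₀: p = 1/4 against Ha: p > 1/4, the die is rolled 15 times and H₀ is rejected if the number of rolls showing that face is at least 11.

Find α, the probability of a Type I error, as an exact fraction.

123841/1073741824

Under H₀, S ~ Binomial(15, 1/4), and α = P(S ≥ 11).
Adding the binomial terms for j = 11 through 15 with p = 1/4 yields 123841/1073741824.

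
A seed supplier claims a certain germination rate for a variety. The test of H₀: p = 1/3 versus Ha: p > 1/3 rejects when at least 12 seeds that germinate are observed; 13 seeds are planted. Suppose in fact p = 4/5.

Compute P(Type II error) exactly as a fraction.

β = P(fail to reject H₀ | Ha true) = P(X ≤ 11 | p = 4/5), X ~ Binomial(13, 4/5).
Equivalently, β = 1 − P(X ≥ 12) = 935490453/1220703125.

935490453/1220703125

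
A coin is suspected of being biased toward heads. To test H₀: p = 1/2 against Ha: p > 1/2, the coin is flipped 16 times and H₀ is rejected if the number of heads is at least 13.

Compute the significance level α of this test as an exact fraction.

α = P(reject H₀ | H₀ true) = P(Y ≥ 13 | p = 1/2), with Y ~ Binomial(16, 1/2).
Summing the upper tail: (560 + 120 + 16 + 1) / 2^16 = 697/65536.

697/65536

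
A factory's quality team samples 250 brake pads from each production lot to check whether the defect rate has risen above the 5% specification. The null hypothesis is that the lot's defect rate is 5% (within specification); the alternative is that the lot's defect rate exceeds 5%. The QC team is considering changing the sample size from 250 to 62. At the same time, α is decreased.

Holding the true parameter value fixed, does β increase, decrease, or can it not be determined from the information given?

A smaller sample increases the standard error, so the sampling distributions under H₀ and Ha overlap more. A smaller α moves the rejection region further into the tail. With the alternative true, more outcomes now fall outside the rejection region, so failing to reject becomes more likely. Both changes push β in the same direction.

It increases.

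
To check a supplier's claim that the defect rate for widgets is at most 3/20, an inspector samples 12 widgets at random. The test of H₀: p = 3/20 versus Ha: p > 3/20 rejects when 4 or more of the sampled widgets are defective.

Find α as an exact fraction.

The significance level is the probability, assuming p = 3/20, of seeing 4 or more defectives in 12 draws.
Computing the lower-tail complement: 1 − 743664573512687/819200000000000 = 75535426487313/819200000000000.

75535426487313/819200000000000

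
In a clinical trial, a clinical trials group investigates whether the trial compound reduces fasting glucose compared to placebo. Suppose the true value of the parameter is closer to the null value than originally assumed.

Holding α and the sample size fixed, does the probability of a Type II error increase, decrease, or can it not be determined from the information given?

It increases.

A smaller true effect puts the Ha sampling distribution closer to H₀, so more of it falls in the non-rejection region.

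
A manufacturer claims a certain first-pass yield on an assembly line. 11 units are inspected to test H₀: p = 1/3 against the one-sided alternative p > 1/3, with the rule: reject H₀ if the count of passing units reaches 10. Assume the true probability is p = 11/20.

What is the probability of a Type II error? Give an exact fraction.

20194688329389/20480000000000

A Type II error is failing to reject when Ha holds: with p = 11/20, β = P(K ≤ 9).
Summing C(11,j)·(11/20)^j·(9/20)^{11-j} for j = 0..9 gives 20194688329389/20480000000000.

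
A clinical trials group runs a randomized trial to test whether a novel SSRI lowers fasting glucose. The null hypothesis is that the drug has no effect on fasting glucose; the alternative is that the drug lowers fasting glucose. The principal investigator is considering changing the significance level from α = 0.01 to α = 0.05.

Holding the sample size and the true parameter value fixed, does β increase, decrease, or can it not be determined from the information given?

A larger α widens the rejection region, so when the alternative is true more outcomes lead to rejection — failing to reject becomes less likely.

It decreases.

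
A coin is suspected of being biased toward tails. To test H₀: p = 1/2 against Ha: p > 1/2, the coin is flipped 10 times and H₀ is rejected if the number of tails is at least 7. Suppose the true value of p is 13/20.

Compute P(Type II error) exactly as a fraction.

1244602838129/2560000000000

β = P(fail to reject H₀ | Ha true) = P(K ≤ 6 | p = 13/20), K ~ Binomial(10, 13/20).
Summing C(10,j)·(13/20)^j·(7/20)^{10-j} for j = 0..6 gives 1244602838129/2560000000000.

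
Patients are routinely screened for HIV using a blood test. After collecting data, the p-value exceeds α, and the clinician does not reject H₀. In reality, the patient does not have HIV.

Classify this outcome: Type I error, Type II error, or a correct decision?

The conventional null hypothesis here is that the patient does not have HIV.
The test retained a true H₀ — the decision matches the true state.

No error — this is a correct decision.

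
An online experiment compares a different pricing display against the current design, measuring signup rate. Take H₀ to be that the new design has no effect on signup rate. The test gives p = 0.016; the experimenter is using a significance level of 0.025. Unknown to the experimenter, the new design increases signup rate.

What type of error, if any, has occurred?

No error — this is a correct decision.

Since p = 0.016 < α = 0.025, H₀ is rejected.
H₀ is false (actually the new design increases signup rate).
The decision matches the true state — no error.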